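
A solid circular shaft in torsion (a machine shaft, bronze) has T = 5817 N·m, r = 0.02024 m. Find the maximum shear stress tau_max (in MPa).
Model: a solid circular shaft in torsion, so tau_max = (2·T) / (π·r^3).
Substitute:
  tau_max = (2 × 5817) / (π × 0.02024^3)
  tau_max = 4.466 × 10⁸ Pa
Convert: tau_max = 4.466 × 10⁸ Pa = 446.6 MPa
Final answer: tau_max = 446.6 MPa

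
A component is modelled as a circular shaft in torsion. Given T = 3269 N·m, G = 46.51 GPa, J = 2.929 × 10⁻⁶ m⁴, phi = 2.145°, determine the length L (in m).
Model: a circular shaft in torsion, so phi = (T·L) / (G·J).
Solve for L: L = (phi·G·J) / T.
Convert to SI units:
  G = 46.51 GPa = 4.651 × 10¹⁰ Pa
  phi = 2.145° = 0.03744 rad
Substitute:
  L = (0.03744 × (4.651 × 10¹⁰) × (2.929 × 10⁻⁶)) / 3269
  L = 1.56 m
Final answer: L = 1.56 m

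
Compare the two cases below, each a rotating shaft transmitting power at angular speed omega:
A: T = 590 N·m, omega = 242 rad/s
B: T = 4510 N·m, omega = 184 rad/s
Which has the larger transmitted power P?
Model: a rotating shaft transmitting power at angular speed omega, so P = T·omega (SI units).
  A: P = 590 × 242 = 142800 W = 142.8 kW
  B: P = 4510 × 184 = 829800 W = 829.8 kW
829.8 kW > 142.8 kW, so B is larger.
Final answer: B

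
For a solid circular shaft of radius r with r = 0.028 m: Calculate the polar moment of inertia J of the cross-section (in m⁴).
Model: a solid circular shaft of radius r, so J = (π·r^4) / 2.
Substitute:
  J = (π × 0.028^4) / 2
  J = 9.655 × 10⁻⁷ m⁴
Final answer: J = 9.655 × 10⁻⁷ m⁴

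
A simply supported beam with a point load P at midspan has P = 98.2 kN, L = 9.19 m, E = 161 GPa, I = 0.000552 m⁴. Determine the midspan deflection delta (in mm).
Model: a simply supported beam with a point load P at midspan, so delta = (P·L^3) / (48·E·I).
Convert to SI units:
  P = 98.2 kN = 98200 N
  E = 161 GPa = 1.61 × 10¹¹ Pa
Substitute:
  delta = (98200 × 9.19^3) / (48 × (1.61 × 10¹¹) × 0.000552)
  delta = 0.01787 m
Convert: delta = 0.01787 m = 17.87 mm
Final answer: delta = 17.87 mm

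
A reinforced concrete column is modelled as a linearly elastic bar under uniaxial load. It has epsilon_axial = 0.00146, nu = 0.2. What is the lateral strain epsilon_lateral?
Model: a linearly elastic bar under uniaxial load, so epsilon_lateral = -nu·epsilon_axial.
Substitute:
  epsilon_lateral = -(0.2 × 0.00146)
  epsilon_lateral = -0.000292
Final answer: epsilon_lateral = -0.000292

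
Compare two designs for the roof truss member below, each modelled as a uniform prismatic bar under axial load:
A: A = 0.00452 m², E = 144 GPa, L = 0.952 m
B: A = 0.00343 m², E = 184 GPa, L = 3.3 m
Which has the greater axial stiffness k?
Model: a uniform prismatic bar under axial load, so k = (A·E) / L (SI units).
  A: k = (0.00452 × (1.44 × 10¹¹)) / 0.952 = 6.837 × 10⁸ N/m = 683.7 MN/m
  B: k = (0.00343 × (1.84 × 10¹¹)) / 3.3 = 1.912 × 10⁸ N/m = 191.2 MN/m
683.7 MN/m > 191.2 MN/m, so A is larger.
Final answer: A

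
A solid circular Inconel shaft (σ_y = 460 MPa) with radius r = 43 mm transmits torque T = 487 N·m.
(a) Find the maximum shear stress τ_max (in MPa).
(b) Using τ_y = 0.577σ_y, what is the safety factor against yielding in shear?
(a) For a solid circular shaft, τ_max = T·r/J with J = π·r^4/2, i.e. τ_max = 2·T / (π·r^3). Convert r = 43 mm = 0.043 m.
  τ_max = (2 × 487) / (π × 0.043^3) = 3.899 × 10⁶ Pa = 3.899 MPa
(b) τ_y = 0.577 × 460 = 265.42 MPa
  SF = τ_y/τ_max = 265.42 / 3.899 = 68.07
Final answer: (a) τ_max = 3.899 MPa, (b) SF = 68.07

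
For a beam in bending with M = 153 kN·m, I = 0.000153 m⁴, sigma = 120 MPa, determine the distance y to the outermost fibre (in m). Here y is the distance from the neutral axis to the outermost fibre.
Model: a beam in bending, so sigma = (M·y) / I.
Solve for y: y = (sigma·I) / M.
Convert to SI units:
  M = 153 kN·m = 153000 N·m
  sigma = 120 MPa = 1.2 × 10⁸ Pa
Substitute:
  y = ((1.2 × 10⁸) × 0.000153) / 153000
  y = 0.12 m
Final answer: y = 0.12 m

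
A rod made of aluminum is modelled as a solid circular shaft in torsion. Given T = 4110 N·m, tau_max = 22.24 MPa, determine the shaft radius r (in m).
Model: a solid circular shaft in torsion, so tau_max = (2·T) / (π·r^3).
Solve for r: r = ((2·T) / (π·tau_max))^(1/3).
Convert to SI units:
  tau_max = 22.24 MPa = 2.224 × 10⁷ Pa
Substitute:
  r = ((2 × 4110) / (π × (2.224 × 10⁷)))^(1/3)
  r = 0.049 m
Final answer: r = 0.049 m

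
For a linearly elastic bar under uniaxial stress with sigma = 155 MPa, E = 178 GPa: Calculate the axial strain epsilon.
Model: a linearly elastic bar under uniaxial stress, so epsilon = sigma / E.
Convert to SI units:
  sigma = 155 MPa = 1.55 × 10⁸ Pa
  E = 178 GPa = 1.78 × 10¹¹ Pa
Substitute:
  epsilon = (1.55 × 10⁸) / (1.78 × 10¹¹)
  epsilon = 0.0008708
Final answer: epsilon = 0.0008708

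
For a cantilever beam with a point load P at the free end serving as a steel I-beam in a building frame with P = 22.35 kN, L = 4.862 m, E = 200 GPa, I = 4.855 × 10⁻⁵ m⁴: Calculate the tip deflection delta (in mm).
Model: a cantilever beam with a point load P at the free end, so delta = (P·L^3) / (3·E·I).
Convert to SI units:
  P = 22.35 kN = 22350 N
  E = 200 GPa = 2 × 10¹¹ Pa
Substitute:
  delta = (22350 × 4.862^3) / (3 × (2 × 10¹¹) × (4.855 × 10⁻⁵))
  delta = 0.08818 m
Convert: delta = 0.08818 m = 88.18 mm
Final answer: delta = 88.18 mm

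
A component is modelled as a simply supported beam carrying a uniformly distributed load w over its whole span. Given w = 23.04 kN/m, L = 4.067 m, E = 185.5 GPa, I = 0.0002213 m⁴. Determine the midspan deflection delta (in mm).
Model: a simply supported beam carrying a uniformly distributed load w over its whole span, so delta = (5·w·L^4) / (384·E·I).
Convert to SI units:
  w = 23.04 kN/m = 23040 N/m
  E = 185.5 GPa = 1.855 × 10¹¹ Pa
Substitute:
  delta = (5 × 23040 × 4.067^4) / (384 × (1.855 × 10¹¹) × 0.0002213)
  delta = 0.001999 m
Convert: delta = 0.001999 m = 1.999 mm
Final answer: delta = 1.999 mm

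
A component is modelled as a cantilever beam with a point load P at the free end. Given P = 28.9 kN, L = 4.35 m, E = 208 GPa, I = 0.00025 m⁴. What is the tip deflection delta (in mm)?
Model: a cantilever beam with a point load P at the free end, so delta = (P·L^3) / (3·E·I).
Convert to SI units:
  P = 28.9 kN = 28900 N
  E = 208 GPa = 2.08 × 10¹¹ Pa
Substitute:
  delta = (28900 × 4.35^3) / (3 × (2.08 × 10¹¹) × 0.00025)
  delta = 0.01525 m
Convert: delta = 0.01525 m = 15.25 mm
Final answer: delta = 15.25 mm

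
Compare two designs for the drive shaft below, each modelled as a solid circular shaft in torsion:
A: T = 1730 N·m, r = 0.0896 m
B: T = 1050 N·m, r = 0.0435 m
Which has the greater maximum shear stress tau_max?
Model: a solid circular shaft in torsion, so tau_max = (2·T) / (π·r^3) (SI units).
  A: tau_max = (2 × 1730) / (π × 0.0896^3) = 1.531 × 10⁶ Pa = 1.531 MPa
  B: tau_max = (2 × 1050) / (π × 0.0435^3) = 8.121 × 10⁶ Pa = 8.121 MPa
8.121 MPa > 1.531 MPa, so B is larger.
Final answer: B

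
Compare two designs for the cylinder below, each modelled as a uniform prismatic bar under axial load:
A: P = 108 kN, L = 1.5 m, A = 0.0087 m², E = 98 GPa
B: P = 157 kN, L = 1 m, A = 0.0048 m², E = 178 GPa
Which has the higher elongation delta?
Model: a uniform prismatic bar under axial load, so delta = (P·L) / (A·E) (SI units).
  A: delta = (108000 × 1.5) / (0.0087 × (9.8 × 10¹⁰)) = 0.00019 m = 0.19 mm
  B: delta = (157000 × 1) / (0.0048 × (1.78 × 10¹¹)) = 0.0001838 m = 0.1838 mm
0.19 mm > 0.1838 mm, so A is larger.
Final answer: A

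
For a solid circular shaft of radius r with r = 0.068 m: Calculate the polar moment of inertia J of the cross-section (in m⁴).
Model: a solid circular shaft of radius r, so J = (π·r^4) / 2.
Substitute:
  J = (π × 0.068^4) / 2
  J = 3.359 × 10⁻⁵ m⁴
Final answer: J = 3.359 × 10⁻⁵ m⁴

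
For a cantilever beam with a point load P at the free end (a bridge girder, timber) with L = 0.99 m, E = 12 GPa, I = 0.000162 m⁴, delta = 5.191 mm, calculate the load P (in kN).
Model: a cantilever beam with a point load P at the free end, so delta = (P·L^3) / (3·E·I).
Solve for P: P = (3·delta·E·I) / L^3.
Convert to SI units:
  E = 12 GPa = 1.2 × 10¹⁰ Pa
  delta = 5.191 mm = 0.005191 m
Substitute:
  P = (3 × 0.005191 × (1.2 × 10¹⁰) × 0.000162) / 0.99^3
  P = 31200 N
Convert: P = 31200 N = 31.2 kN
Final answer: P = 31.2 kN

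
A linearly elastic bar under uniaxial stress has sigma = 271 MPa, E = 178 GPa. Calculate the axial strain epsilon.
Model: a linearly elastic bar under uniaxial stress, so epsilon = sigma / E.
Convert to SI units:
  sigma = 271 MPa = 2.71 × 10⁸ Pa
  E = 178 GPa = 1.78 × 10¹¹ Pa
Substitute:
  epsilon = (2.71 × 10⁸) / (1.78 × 10¹¹)
  epsilon = 0.001522
Final answer: epsilon = 0.001522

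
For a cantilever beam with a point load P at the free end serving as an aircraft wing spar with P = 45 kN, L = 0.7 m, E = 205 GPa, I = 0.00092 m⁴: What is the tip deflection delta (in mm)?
Model: a cantilever beam with a point load P at the free end, so delta = (P·L^3) / (3·E·I).
Convert to SI units:
  P = 45 kN = 45000 N
  E = 205 GPa = 2.05 × 10¹¹ Pa
Substitute:
  delta = (45000 × 0.7^3) / (3 × (2.05 × 10¹¹) × 0.00092)
  delta = 2.728 × 10⁻⁵ m
Convert: delta = 2.728 × 10⁻⁵ m = 0.02728 mm
Final answer: delta = 0.02728 mm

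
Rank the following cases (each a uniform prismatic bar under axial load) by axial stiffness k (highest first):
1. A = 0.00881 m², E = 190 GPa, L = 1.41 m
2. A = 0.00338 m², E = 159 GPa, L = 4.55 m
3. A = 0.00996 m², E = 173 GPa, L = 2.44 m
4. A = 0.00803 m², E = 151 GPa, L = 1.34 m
Model: a uniform prismatic bar under axial load, so k = (A·E) / L (SI units).
  Case 1: k = (0.00881 × (1.9 × 10¹¹)) / 1.41 = 1.187 × 10⁹ N/m = 1187 MN/m
  Case 2: k = (0.00338 × (1.59 × 10¹¹)) / 4.55 = 1.181 × 10⁸ N/m = 118.1 MN/m
  Case 3: k = (0.00996 × (1.73 × 10¹¹)) / 2.44 = 7.062 × 10⁸ N/m = 706.2 MN/m
  Case 4: k = (0.00803 × (1.51 × 10¹¹)) / 1.34 = 9.049 × 10⁸ N/m = 904.9 MN/m
Ordering: 1187 MN/m (case 1) > 904.9 MN/m (case 4) > 706.2 MN/m (case 3) > 118.1 MN/m (case 2)
Final answer: 1, 4, 3, 2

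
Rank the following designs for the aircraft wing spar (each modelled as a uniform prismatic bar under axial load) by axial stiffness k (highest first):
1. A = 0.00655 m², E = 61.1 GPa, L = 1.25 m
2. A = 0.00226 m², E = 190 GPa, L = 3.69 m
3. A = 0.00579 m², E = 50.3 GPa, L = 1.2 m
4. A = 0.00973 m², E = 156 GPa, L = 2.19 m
Model: a uniform prismatic bar under axial load, so k = (A·E) / L (SI units).
  Case 1: k = (0.00655 × (6.11 × 10¹⁰)) / 1.25 = 3.202 × 10⁸ N/m = 320.2 MN/m
  Case 2: k = (0.00226 × (1.9 × 10¹¹)) / 3.69 = 1.164 × 10⁸ N/m = 116.4 MN/m
  Case 3: k = (0.00579 × (5.03 × 10¹⁰)) / 1.2 = 2.427 × 10⁸ N/m = 242.7 MN/m
  Case 4: k = (0.00973 × (1.56 × 10¹¹)) / 2.19 = 6.931 × 10⁸ N/m = 693.1 MN/m
Ordering: 693.1 MN/m (case 4) > 320.2 MN/m (case 1) > 242.7 MN/m (case 3) > 116.4 MN/m (case 2)
Final answer: 4, 1, 3, 2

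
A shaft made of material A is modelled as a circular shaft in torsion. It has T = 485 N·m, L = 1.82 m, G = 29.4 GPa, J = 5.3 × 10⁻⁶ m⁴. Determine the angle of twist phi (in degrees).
Model: a circular shaft in torsion, so phi = (T·L) / (G·J).
Convert to SI units:
  G = 29.4 GPa = 2.94 × 10¹⁰ Pa
Substitute:
  phi = (485 × 1.82) / ((2.94 × 10¹⁰) × (5.3 × 10⁻⁶))
  phi = 0.005665 rad
Convert to degrees: phi = 0.005665 × 180/π = 0.3246°
Final answer: phi = 0.3246°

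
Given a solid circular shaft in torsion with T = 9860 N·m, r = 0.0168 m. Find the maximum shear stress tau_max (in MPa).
Model: a solid circular shaft in torsion, so tau_max = (2·T) / (π·r^3).
Substitute:
  tau_max = (2 × 9860) / (π × 0.0168^3)
  tau_max = 1.324 × 10⁹ Pa
Convert: tau_max = 1.324 × 10⁹ Pa = 1324 MPa
Final answer: tau_max = 1324 MPa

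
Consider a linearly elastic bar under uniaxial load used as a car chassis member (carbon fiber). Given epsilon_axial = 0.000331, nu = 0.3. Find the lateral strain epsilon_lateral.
Model: a linearly elastic bar under uniaxial load, so epsilon_lateral = -nu·epsilon_axial.
Substitute:
  epsilon_lateral = -(0.3 × 0.000331)
  epsilon_lateral = -9.93 × 10⁻⁵
Final answer: epsilon_lateral = -9.93 × 10⁻⁵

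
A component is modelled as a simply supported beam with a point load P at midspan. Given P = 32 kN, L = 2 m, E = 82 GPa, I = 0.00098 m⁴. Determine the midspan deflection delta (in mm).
Model: a simply supported beam with a point load P at midspan, so delta = (P·L^3) / (48·E·I).
Convert to SI units:
  P = 32 kN = 32000 N
  E = 82 GPa = 8.2 × 10¹⁰ Pa
Substitute:
  delta = (32000 × 2^3) / (48 × (8.2 × 10¹⁰) × 0.00098)
  delta = 6.637 × 10⁻⁵ m
Convert: delta = 6.637 × 10⁻⁵ m = 0.06637 mm
Final answer: delta = 0.06637 mm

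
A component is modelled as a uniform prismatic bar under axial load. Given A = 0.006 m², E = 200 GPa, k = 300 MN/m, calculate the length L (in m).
Model: a uniform prismatic bar under axial load, so k = (A·E) / L.
Solve for L: L = (A·E) / k.
Convert to SI units:
  E = 200 GPa = 2 × 10¹¹ Pa
  k = 300 MN/m = 3 × 10⁸ N/m
Substitute:
  L = (0.006 × (2 × 10¹¹)) / (3 × 10⁸)
  L = 4 m
Final answer: L = 4 m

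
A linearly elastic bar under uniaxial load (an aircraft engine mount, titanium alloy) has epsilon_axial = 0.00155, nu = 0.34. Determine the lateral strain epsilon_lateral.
Model: a linearly elastic bar under uniaxial load, so epsilon_lateral = -nu·epsilon_axial.
Substitute:
  epsilon_lateral = -(0.34 × 0.00155)
  epsilon_lateral = -0.000527
Final answer: epsilon_lateral = -0.000527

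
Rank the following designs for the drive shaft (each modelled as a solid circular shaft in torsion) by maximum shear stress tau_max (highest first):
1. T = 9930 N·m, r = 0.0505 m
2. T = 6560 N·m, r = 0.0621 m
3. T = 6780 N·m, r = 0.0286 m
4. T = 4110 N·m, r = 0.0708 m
Model: a solid circular shaft in torsion, so tau_max = (2·T) / (π·r^3) (SI units).
  Case 1: tau_max = (2 × 9930) / (π × 0.0505^3) = 4.909 × 10⁷ Pa = 49.09 MPa
  Case 2: tau_max = (2 × 6560) / (π × 0.0621^3) = 1.744 × 10⁷ Pa = 17.44 MPa
  Case 3: tau_max = (2 × 6780) / (π × 0.0286^3) = 1.845 × 10⁸ Pa = 184.5 MPa
  Case 4: tau_max = (2 × 4110) / (π × 0.0708^3) = 7.373 × 10⁶ Pa = 7.373 MPa
Ordering: 184.5 MPa (case 3) > 49.09 MPa (case 1) > 17.44 MPa (case 2) > 7.373 MPa (case 4)
Final answer: 3, 1, 2, 4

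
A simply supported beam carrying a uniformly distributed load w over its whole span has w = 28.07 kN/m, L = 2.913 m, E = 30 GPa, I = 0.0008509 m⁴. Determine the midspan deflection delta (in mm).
Model: a simply supported beam carrying a uniformly distributed load w over its whole span, so delta = (5·w·L^4) / (384·E·I).
Convert to SI units:
  w = 28.07 kN/m = 28070 N/m
  E = 30 GPa = 3 × 10¹⁰ Pa
Substitute:
  delta = (5 × 28070 × 2.913^4) / (384 × (3 × 10¹⁰) × 0.0008509)
  delta = 0.001031 m
Convert: delta = 0.001031 m = 1.031 mm
Final answer: delta = 1.031 mm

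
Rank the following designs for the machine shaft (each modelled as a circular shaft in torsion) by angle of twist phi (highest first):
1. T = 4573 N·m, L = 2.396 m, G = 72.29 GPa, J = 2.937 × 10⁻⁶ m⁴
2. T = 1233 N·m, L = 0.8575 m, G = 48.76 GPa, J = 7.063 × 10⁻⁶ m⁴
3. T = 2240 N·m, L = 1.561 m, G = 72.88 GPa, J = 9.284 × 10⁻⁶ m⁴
Model: a circular shaft in torsion, so phi = (T·L) / (G·J) (SI units).
  Case 1: phi = (4573 × 2.396) / ((7.229 × 10¹⁰) × (2.937 × 10⁻⁶)) = 0.05161 rad = 2.957°
  Case 2: phi = (1233 × 0.8575) / ((4.876 × 10¹⁰) × (7.063 × 10⁻⁶)) = 0.00307 rad = 0.1759°
  Case 3: phi = (2240 × 1.561) / ((7.288 × 10¹⁰) × (9.284 × 10⁻⁶)) = 0.005168 rad = 0.2961°
Ordering: 2.957° (case 1) > 0.2961° (case 3) > 0.1759° (case 2)
Final answer: 1, 3, 2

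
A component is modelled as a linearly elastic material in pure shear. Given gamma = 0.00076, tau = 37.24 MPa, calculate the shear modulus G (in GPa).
Model: a linearly elastic material in pure shear, so tau = G·gamma.
Solve for G: G = tau / gamma.
Convert to SI units:
  tau = 37.24 MPa = 3.724 × 10⁷ Pa
Substitute:
  G = (3.724 × 10⁷) / 0.00076
  G = 4.9 × 10¹⁰ Pa
Convert: G = 4.9 × 10¹⁰ Pa = 49 GPa
Final answer: G = 49 GPa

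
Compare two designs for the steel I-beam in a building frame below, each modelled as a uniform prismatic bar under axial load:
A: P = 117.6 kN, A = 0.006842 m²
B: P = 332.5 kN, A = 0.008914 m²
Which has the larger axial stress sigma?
Model: a uniform prismatic bar under axial load, so sigma = P / A (SI units).
  A: sigma = 117600 / 0.006842 = 1.719 × 10⁷ Pa = 17.19 MPa
  B: sigma = 332500 / 0.008914 = 3.73 × 10⁷ Pa = 37.3 MPa
37.3 MPa > 17.19 MPa, so B is larger.
Final answer: B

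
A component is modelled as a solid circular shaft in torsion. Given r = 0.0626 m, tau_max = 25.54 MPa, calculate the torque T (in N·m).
Model: a solid circular shaft in torsion, so tau_max = (2·T) / (π·r^3).
Solve for T: T = (π·tau_max·r^3) / 2.
Convert to SI units:
  tau_max = 25.54 MPa = 2.554 × 10⁷ Pa
Substitute:
  T = (π × (2.554 × 10⁷) × 0.0626^3) / 2
  T = 9842 N·m
Final answer: T = 9842 N·m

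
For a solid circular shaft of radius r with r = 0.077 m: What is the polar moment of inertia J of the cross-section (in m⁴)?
Model: a solid circular shaft of radius r, so J = (π·r^4) / 2.
Substitute:
  J = (π × 0.077^4) / 2
  J = 5.522 × 10⁻⁵ m⁴
Final answer: J = 5.522 × 10⁻⁵ m⁴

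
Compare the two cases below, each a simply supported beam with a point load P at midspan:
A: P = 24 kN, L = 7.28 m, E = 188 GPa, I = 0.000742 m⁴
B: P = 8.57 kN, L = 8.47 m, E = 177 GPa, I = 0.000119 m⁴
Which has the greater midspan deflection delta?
Model: a simply supported beam with a point load P at midspan, so delta = (P·L^3) / (48·E·I) (SI units).
  A: delta = (24000 × 7.28^3) / (48 × (1.88 × 10¹¹) × 0.000742) = 0.001383 m = 1.383 mm
  B: delta = (8570 × 8.47^3) / (48 × (1.77 × 10¹¹) × 0.000119) = 0.005151 m = 5.151 mm
5.151 mm > 1.383 mm, so B is larger.
Final answer: B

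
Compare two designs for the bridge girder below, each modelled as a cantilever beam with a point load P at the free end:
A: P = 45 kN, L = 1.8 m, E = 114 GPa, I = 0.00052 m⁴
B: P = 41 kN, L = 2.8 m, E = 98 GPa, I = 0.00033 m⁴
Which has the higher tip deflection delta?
Model: a cantilever beam with a point load P at the free end, so delta = (P·L^3) / (3·E·I) (SI units).
  A: delta = (45000 × 1.8^3) / (3 × (1.14 × 10¹¹) × 0.00052) = 0.001476 m = 1.476 mm
  B: delta = (41000 × 2.8^3) / (3 × (9.8 × 10¹⁰) × 0.00033) = 0.009277 m = 9.277 mm
9.277 mm > 1.476 mm, so B is larger.
Final answer: B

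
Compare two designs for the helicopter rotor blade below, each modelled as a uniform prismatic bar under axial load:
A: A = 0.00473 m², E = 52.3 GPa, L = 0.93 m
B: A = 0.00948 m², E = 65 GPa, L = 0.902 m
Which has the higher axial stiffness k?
Model: a uniform prismatic bar under axial load, so k = (A·E) / L (SI units).
  A: k = (0.00473 × (5.23 × 10¹⁰)) / 0.93 = 2.66 × 10⁸ N/m = 266 MN/m
  B: k = (0.00948 × (6.5 × 10¹⁰)) / 0.902 = 6.831 × 10⁸ N/m = 683.1 MN/m
683.1 MN/m > 266 MN/m, so B is larger.
Final answer: B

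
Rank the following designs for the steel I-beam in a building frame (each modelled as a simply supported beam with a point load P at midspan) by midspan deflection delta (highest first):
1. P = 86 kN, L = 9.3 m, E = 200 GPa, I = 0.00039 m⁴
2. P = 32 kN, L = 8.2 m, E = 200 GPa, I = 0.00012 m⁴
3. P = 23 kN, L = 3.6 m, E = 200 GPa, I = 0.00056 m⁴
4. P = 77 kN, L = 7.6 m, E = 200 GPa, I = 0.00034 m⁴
Model: a simply supported beam with a point load P at midspan, so delta = (P·L^3) / (48·E·I) (SI units).
  Case 1: delta = (86000 × 9.3^3) / (48 × (2 × 10¹¹) × 0.00039) = 0.01848 m = 18.48 mm
  Case 2: delta = (32000 × 8.2^3) / (48 × (2 × 10¹¹) × 0.00012) = 0.01532 m = 15.32 mm
  Case 3: delta = (23000 × 3.6^3) / (48 × (2 × 10¹¹) × 0.00056) = 0.0001996 m = 0.1996 mm
  Case 4: delta = (77000 × 7.6^3) / (48 × (2 × 10¹¹) × 0.00034) = 0.01036 m = 10.36 mm
Ordering: 18.48 mm (case 1) > 15.32 mm (case 2) > 10.36 mm (case 4) > 0.1996 mm (case 3)
Final answer: 1, 2, 4, 3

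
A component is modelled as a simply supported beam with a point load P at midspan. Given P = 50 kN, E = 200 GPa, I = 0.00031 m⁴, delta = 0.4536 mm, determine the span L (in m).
Model: a simply supported beam with a point load P at midspan, so delta = (P·L^3) / (48·E·I).
Solve for L: L = ((48·delta·E·I) / P)^(1/3).
Convert to SI units:
  P = 50 kN = 50000 N
  E = 200 GPa = 2 × 10¹¹ Pa
  delta = 0.4536 mm = 0.0004536 m
Substitute:
  L = ((48 × 0.0004536 × (2 × 10¹¹) × 0.00031) / 50000)^(1/3)
  L = 3 m
Final answer: L = 3 m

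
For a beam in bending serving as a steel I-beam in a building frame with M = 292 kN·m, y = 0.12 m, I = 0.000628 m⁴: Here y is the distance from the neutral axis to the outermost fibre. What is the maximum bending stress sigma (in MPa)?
Model: a beam in bending, so sigma = (M·y) / I.
Convert to SI units:
  M = 292 kN·m = 292000 N·m
Substitute:
  sigma = (292000 × 0.12) / 0.000628
  sigma = 5.58 × 10⁷ Pa
Convert: sigma = 5.58 × 10⁷ Pa = 55.8 MPa
Final answer: sigma = 55.8 MPa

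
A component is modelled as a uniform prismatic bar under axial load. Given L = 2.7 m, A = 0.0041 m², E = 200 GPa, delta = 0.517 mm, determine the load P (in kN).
Model: a uniform prismatic bar under axial load, so delta = (P·L) / (A·E).
Solve for P: P = (delta·A·E) / L.
Convert to SI units:
  E = 200 GPa = 2 × 10¹¹ Pa
  delta = 0.517 mm = 0.000517 m
Substitute:
  P = (0.000517 × 0.0041 × (2 × 10¹¹)) / 2.7
  P = 157000 N
Convert: P = 157000 N = 157 kN
Final answer: P = 157 kN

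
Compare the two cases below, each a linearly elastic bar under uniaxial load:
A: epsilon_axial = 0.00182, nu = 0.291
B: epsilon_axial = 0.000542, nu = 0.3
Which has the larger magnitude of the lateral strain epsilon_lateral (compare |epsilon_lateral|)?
Model: a linearly elastic bar under uniaxial load, so epsilon_lateral = -nu·epsilon_axial (SI units).
  A: epsilon_lateral = -(0.291 × 0.00182) = -0.0005296
  B: epsilon_lateral = -(0.3 × 0.000542) = -0.0001626
|epsilon_lateral|: A = 0.0005296, B = 0.0001626, so A is larger in magnitude.
Final answer: A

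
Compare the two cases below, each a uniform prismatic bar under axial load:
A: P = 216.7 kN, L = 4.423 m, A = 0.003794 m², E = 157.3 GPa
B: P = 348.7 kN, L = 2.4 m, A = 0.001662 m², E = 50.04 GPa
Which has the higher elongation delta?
Model: a uniform prismatic bar under axial load, so delta = (P·L) / (A·E) (SI units).
  A: delta = (216700 × 4.423) / (0.003794 × (1.573 × 10¹¹)) = 0.001606 m = 1.606 mm
  B: delta = (348700 × 2.4) / (0.001662 × (5.004 × 10¹⁰)) = 0.01006 m = 10.06 mm
10.06 mm > 1.606 mm, so B is larger.
Final answer: B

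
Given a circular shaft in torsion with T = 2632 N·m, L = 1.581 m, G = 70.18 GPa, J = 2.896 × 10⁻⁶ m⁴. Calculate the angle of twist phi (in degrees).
Model: a circular shaft in torsion, so phi = (T·L) / (G·J).
Convert to SI units:
  G = 70.18 GPa = 7.018 × 10¹⁰ Pa
Substitute:
  phi = (2632 × 1.581) / ((7.018 × 10¹⁰) × (2.896 × 10⁻⁶))
  phi = 0.02047 rad
Convert to degrees: phi = 0.02047 × 180/π = 1.173°
Final answer: phi = 1.173°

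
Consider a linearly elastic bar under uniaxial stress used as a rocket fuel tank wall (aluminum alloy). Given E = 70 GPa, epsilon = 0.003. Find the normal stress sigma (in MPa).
Model: a linearly elastic bar under uniaxial stress, so sigma = E·epsilon.
Convert to SI units:
  E = 70 GPa = 7 × 10¹⁰ Pa
Substitute:
  sigma = (7 × 10¹⁰) × 0.003
  sigma = 2.1 × 10⁸ Pa
Convert: sigma = 2.1 × 10⁸ Pa = 210 MPa
Final answer: sigma = 210 MPa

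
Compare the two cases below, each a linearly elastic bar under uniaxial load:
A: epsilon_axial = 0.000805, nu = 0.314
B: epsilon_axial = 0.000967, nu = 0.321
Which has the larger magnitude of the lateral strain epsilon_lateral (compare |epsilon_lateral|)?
Model: a linearly elastic bar under uniaxial load, so epsilon_lateral = -nu·epsilon_axial (SI units).
  A: epsilon_lateral = -(0.314 × 0.000805) = -0.0002528
  B: epsilon_lateral = -(0.321 × 0.000967) = -0.0003104
|epsilon_lateral|: A = 0.0002528, B = 0.0003104, so B is larger in magnitude.
Final answer: B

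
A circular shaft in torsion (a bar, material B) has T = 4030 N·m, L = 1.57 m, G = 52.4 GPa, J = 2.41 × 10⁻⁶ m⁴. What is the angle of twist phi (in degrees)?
Model: a circular shaft in torsion, so phi = (T·L) / (G·J).
Convert to SI units:
  G = 52.4 GPa = 5.24 × 10¹⁰ Pa
Substitute:
  phi = (4030 × 1.57) / ((5.24 × 10¹⁰) × (2.41 × 10⁻⁶))
  phi = 0.0501 rad
Convert to degrees: phi = 0.0501 × 180/π = 2.871°
Final answer: phi = 2.871°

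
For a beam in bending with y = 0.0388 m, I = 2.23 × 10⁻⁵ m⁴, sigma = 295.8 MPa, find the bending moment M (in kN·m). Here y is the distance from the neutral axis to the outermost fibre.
Model: a beam in bending, so sigma = (M·y) / I.
Solve for M: M = (sigma·I) / y.
Convert to SI units:
  sigma = 295.8 MPa = 2.958 × 10⁸ Pa
Substitute:
  M = ((2.958 × 10⁸) × (2.23 × 10⁻⁵)) / 0.0388
  M = 170000 N·m
Convert: M = 170000 N·m = 170 kN·m
Final answer: M = 170 kN·m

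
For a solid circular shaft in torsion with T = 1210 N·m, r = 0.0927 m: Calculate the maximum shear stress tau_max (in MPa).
Model: a solid circular shaft in torsion, so tau_max = (2·T) / (π·r^3).
Substitute:
  tau_max = (2 × 1210) / (π × 0.0927^3)
  tau_max = 967000 Pa
Convert: tau_max = 967000 Pa = 0.967 MPa
Final answer: tau_max = 0.967 MPa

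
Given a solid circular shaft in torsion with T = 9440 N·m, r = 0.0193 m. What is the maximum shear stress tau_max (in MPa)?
Model: a solid circular shaft in torsion, so tau_max = (2·T) / (π·r^3).
Substitute:
  tau_max = (2 × 9440) / (π × 0.0193^3)
  tau_max = 8.359 × 10⁸ Pa
Convert: tau_max = 8.359 × 10⁸ Pa = 835.9 MPa
Final answer: tau_max = 835.9 MPa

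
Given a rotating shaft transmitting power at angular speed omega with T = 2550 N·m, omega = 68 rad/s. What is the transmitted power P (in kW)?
Model: a rotating shaft transmitting power at angular speed omega, so P = T·omega.
Substitute:
  P = 2550 × 68
  P = 173400 W
Convert: P = 173400 W = 173.4 kW
Final answer: P = 173.4 kW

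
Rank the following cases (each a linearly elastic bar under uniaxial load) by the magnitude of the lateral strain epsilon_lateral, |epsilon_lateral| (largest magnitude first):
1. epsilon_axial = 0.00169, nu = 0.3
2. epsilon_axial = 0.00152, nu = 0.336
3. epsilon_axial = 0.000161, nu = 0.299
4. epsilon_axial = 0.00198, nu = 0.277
Model: a linearly elastic bar under uniaxial load, so epsilon_lateral = -nu·epsilon_axial (SI units).
  Case 1: epsilon_lateral = -(0.3 × 0.00169) = -0.000507
  Case 2: epsilon_lateral = -(0.336 × 0.00152) = -0.0005107
  Case 3: epsilon_lateral = -(0.299 × 0.000161) = -4.814 × 10⁻⁵
  Case 4: epsilon_lateral = -(0.277 × 0.00198) = -0.0005485
Ordering by |epsilon_lateral|: 0.0005485 (case 4) > 0.0005107 (case 2) > 0.000507 (case 1) > 4.814 × 10⁻⁵ (case 3)
Final answer: 4, 2, 1, 3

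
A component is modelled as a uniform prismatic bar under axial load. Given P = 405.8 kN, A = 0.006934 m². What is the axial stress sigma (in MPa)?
Model: a uniform prismatic bar under axial load, so sigma = P / A.
Convert to SI units:
  P = 405.8 kN = 405800 N
Substitute:
  sigma = 405800 / 0.006934
  sigma = 5.852 × 10⁷ Pa
Convert: sigma = 5.852 × 10⁷ Pa = 58.52 MPa
Final answer: sigma = 58.52 MPa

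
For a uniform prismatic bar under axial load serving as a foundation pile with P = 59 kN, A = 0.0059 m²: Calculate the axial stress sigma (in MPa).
Model: a uniform prismatic bar under axial load, so sigma = P / A.
Convert to SI units:
  P = 59 kN = 59000 N
Substitute:
  sigma = 59000 / 0.0059
  sigma = 1 × 10⁷ Pa
Convert: sigma = 1 × 10⁷ Pa = 10 MPa
Final answer: sigma = 10 MPa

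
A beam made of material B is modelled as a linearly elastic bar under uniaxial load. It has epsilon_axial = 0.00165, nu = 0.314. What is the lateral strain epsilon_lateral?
Model: a linearly elastic bar under uniaxial load, so epsilon_lateral = -nu·epsilon_axial.
Substitute:
  epsilon_lateral = -(0.314 × 0.00165)
  epsilon_lateral = -0.0005181
Final answer: epsilon_lateral = -0.0005181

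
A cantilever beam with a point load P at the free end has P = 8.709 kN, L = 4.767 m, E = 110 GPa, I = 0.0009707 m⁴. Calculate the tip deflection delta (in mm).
Model: a cantilever beam with a point load P at the free end, so delta = (P·L^3) / (3·E·I).
Convert to SI units:
  P = 8.709 kN = 8709 N
  E = 110 GPa = 1.1 × 10¹¹ Pa
Substitute:
  delta = (8709 × 4.767^3) / (3 × (1.1 × 10¹¹) × 0.0009707)
  delta = 0.002945 m
Convert: delta = 0.002945 m = 2.945 mm
Final answer: delta = 2.945 mm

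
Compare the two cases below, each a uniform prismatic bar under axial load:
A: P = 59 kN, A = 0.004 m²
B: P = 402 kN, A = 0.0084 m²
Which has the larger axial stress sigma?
Model: a uniform prismatic bar under axial load, so sigma = P / A (SI units).
  A: sigma = 59000 / 0.004 = 1.475 × 10⁷ Pa = 14.75 MPa
  B: sigma = 402000 / 0.0084 = 4.786 × 10⁷ Pa = 47.86 MPa
47.86 MPa > 14.75 MPa, so B is larger.
Final answer: B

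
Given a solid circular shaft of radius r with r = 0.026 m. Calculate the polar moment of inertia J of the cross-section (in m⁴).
Model: a solid circular shaft of radius r, so J = (π·r^4) / 2.
Substitute:
  J = (π × 0.026^4) / 2
  J = 7.178 × 10⁻⁷ m⁴
Final answer: J = 7.178 × 10⁻⁷ m⁴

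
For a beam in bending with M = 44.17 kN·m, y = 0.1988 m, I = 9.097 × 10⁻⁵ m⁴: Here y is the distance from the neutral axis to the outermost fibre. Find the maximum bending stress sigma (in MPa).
Model: a beam in bending, so sigma = (M·y) / I.
Convert to SI units:
  M = 44.17 kN·m = 44170 N·m
Substitute:
  sigma = (44170 × 0.1988) / (9.097 × 10⁻⁵)
  sigma = 9.653 × 10⁷ Pa
Convert: sigma = 9.653 × 10⁷ Pa = 96.53 MPa
Final answer: sigma = 96.53 MPa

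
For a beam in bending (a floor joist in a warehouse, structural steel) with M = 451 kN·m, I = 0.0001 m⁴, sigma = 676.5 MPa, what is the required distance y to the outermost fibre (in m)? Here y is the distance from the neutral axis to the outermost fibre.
Model: a beam in bending, so sigma = (M·y) / I.
Solve for y: y = (sigma·I) / M.
Convert to SI units:
  M = 451 kN·m = 451000 N·m
  sigma = 676.5 MPa = 6.765 × 10⁸ Pa
Substitute:
  y = ((6.765 × 10⁸) × 0.0001) / 451000
  y = 0.15 m
Final answer: y = 0.15 m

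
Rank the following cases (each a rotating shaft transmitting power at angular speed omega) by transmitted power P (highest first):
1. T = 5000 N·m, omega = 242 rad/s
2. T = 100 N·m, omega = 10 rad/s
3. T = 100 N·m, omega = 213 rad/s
Model: a rotating shaft transmitting power at angular speed omega, so P = T·omega (SI units).
  Case 1: P = 5000 × 242 = 1.21 × 10⁶ W = 1210 kW
  Case 2: P = 100 × 10 = 1000 W = 1 kW
  Case 3: P = 100 × 213 = 21300 W = 21.3 kW
Ordering: 1210 kW (case 1) > 21.3 kW (case 3) > 1 kW (case 2)
Final answer: 1, 3, 2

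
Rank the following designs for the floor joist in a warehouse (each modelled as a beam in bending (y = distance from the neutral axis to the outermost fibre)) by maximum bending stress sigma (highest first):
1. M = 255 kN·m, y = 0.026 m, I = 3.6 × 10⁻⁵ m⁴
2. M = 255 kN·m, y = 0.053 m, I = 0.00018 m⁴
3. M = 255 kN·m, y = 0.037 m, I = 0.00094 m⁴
Model: a beam in bending (y = distance from the neutral axis to the outermost fibre), so sigma = (M·y) / I (SI units).
  Case 1: sigma = (255000 × 0.026) / (3.6 × 10⁻⁵) = 1.842 × 10⁸ Pa = 184.2 MPa
  Case 2: sigma = (255000 × 0.053) / 0.00018 = 7.508 × 10⁷ Pa = 75.08 MPa
  Case 3: sigma = (255000 × 0.037) / 0.00094 = 1.004 × 10⁷ Pa = 10.04 MPa
Ordering: 184.2 MPa (case 1) > 75.08 MPa (case 2) > 10.04 MPa (case 3)
Final answer: 1, 2, 3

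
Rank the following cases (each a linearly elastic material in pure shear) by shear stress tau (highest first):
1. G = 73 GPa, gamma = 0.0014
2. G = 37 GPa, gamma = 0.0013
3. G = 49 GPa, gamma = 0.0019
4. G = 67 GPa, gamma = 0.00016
Model: a linearly elastic material in pure shear, so tau = G·gamma (SI units).
  Case 1: tau = (7.3 × 10¹⁰) × 0.0014 = 1.022 × 10⁸ Pa = 102.2 MPa
  Case 2: tau = (3.7 × 10¹⁰) × 0.0013 = 4.81 × 10⁷ Pa = 48.1 MPa
  Case 3: tau = (4.9 × 10¹⁰) × 0.0019 = 9.31 × 10⁷ Pa = 93.1 MPa
  Case 4: tau = (6.7 × 10¹⁰) × 0.00016 = 1.072 × 10⁷ Pa = 10.72 MPa
Ordering: 102.2 MPa (case 1) > 93.1 MPa (case 3) > 48.1 MPa (case 2) > 10.72 MPa (case 4)
Final answer: 1, 3, 2, 4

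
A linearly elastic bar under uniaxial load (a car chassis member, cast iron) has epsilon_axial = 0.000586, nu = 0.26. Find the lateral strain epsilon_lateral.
Model: a linearly elastic bar under uniaxial load, so epsilon_lateral = -nu·epsilon_axial.
Substitute:
  epsilon_lateral = -(0.26 × 0.000586)
  epsilon_lateral = -0.0001524
Final answer: epsilon_lateral = -0.0001524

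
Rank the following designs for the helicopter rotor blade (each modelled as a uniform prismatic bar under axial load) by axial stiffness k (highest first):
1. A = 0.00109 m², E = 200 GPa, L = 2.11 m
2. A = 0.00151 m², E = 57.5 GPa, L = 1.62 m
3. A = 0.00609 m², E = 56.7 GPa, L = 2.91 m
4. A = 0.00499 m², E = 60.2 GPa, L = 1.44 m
Model: a uniform prismatic bar under axial load, so k = (A·E) / L (SI units).
  Case 1: k = (0.00109 × (2 × 10¹¹)) / 2.11 = 1.033 × 10⁸ N/m = 103.3 MN/m
  Case 2: k = (0.00151 × (5.75 × 10¹⁰)) / 1.62 = 5.36 × 10⁷ N/m = 53.6 MN/m
  Case 3: k = (0.00609 × (5.67 × 10¹⁰)) / 2.91 = 1.187 × 10⁸ N/m = 118.7 MN/m
  Case 4: k = (0.00499 × (6.02 × 10¹⁰)) / 1.44 = 2.086 × 10⁸ N/m = 208.6 MN/m
Ordering: 208.6 MN/m (case 4) > 118.7 MN/m (case 3) > 103.3 MN/m (case 1) > 53.6 MN/m (case 2)
Final answer: 4, 3, 1, 2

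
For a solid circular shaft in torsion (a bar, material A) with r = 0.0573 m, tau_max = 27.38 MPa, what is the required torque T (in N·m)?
Model: a solid circular shaft in torsion, so tau_max = (2·T) / (π·r^3).
Solve for T: T = (π·tau_max·r^3) / 2.
Convert to SI units:
  tau_max = 27.38 MPa = 2.738 × 10⁷ Pa
Substitute:
  T = (π × (2.738 × 10⁷) × 0.0573^3) / 2
  T = 8091 N·m
Final answer: T = 8091 N·m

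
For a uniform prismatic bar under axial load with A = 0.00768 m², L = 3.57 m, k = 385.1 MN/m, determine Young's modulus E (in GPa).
Model: a uniform prismatic bar under axial load, so k = (A·E) / L.
Solve for E: E = (k·L) / A.
Convert to SI units:
  k = 385.1 MN/m = 3.851 × 10⁸ N/m
Substitute:
  E = ((3.851 × 10⁸) × 3.57) / 0.00768
  E = 1.79 × 10¹¹ Pa
Convert: E = 1.79 × 10¹¹ Pa = 179 GPa
Final answer: E = 179 GPa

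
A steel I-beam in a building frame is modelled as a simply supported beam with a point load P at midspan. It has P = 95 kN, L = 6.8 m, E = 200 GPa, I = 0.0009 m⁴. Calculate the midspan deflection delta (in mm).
Model: a simply supported beam with a point load P at midspan, so delta = (P·L^3) / (48·E·I).
Convert to SI units:
  P = 95 kN = 95000 N
  E = 200 GPa = 2 × 10¹¹ Pa
Substitute:
  delta = (95000 × 6.8^3) / (48 × (2 × 10¹¹) × 0.0009)
  delta = 0.003457 m
Convert: delta = 0.003457 m = 3.457 mm
Final answer: delta = 3.457 mm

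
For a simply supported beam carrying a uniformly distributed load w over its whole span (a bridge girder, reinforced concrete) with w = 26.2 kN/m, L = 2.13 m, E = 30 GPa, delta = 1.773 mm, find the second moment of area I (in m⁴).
Model: a simply supported beam carrying a uniformly distributed load w over its whole span, so delta = (5·w·L^4) / (384·E·I).
Solve for I: I = (5·w·L^4) / (384·delta·E).
Convert to SI units:
  w = 26.2 kN/m = 26200 N/m
  E = 30 GPa = 3 × 10¹⁰ Pa
  delta = 1.773 mm = 0.001773 m
Substitute:
  I = (5 × 26200 × 2.13^4) / (384 × 0.001773 × (3 × 10¹⁰))
  I = 0.000132 m⁴
Final answer: I = 0.000132 m⁴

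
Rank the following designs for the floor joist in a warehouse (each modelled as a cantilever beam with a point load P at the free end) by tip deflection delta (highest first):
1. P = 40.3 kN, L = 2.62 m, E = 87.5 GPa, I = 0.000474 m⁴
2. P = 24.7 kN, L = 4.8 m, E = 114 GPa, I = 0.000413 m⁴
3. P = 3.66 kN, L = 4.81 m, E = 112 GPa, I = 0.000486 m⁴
Model: a cantilever beam with a point load P at the free end, so delta = (P·L^3) / (3·E·I) (SI units).
  Case 1: delta = (40300 × 2.62^3) / (3 × (8.75 × 10¹⁰) × 0.000474) = 0.005825 m = 5.825 mm
  Case 2: delta = (24700 × 4.8^3) / (3 × (1.14 × 10¹¹) × 0.000413) = 0.01934 m = 19.34 mm
  Case 3: delta = (3660 × 4.81^3) / (3 × (1.12 × 10¹¹) × 0.000486) = 0.002494 m = 2.494 mm
Ordering: 19.34 mm (case 2) > 5.825 mm (case 1) > 2.494 mm (case 3)
Final answer: 2, 1, 3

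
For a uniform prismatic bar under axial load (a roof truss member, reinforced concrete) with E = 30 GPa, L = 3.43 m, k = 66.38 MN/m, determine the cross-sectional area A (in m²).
Model: a uniform prismatic bar under axial load, so k = (A·E) / L.
Solve for A: A = (k·L) / E.
Convert to SI units:
  E = 30 GPa = 3 × 10¹⁰ Pa
  k = 66.38 MN/m = 6.638 × 10⁷ N/m
Substitute:
  A = ((6.638 × 10⁷) × 3.43) / (3 × 10¹⁰)
  A = 0.007589 m²
Final answer: A = 0.007589 m²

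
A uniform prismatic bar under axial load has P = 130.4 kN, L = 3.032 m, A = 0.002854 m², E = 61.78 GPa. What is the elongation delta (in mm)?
Model: a uniform prismatic bar under axial load, so delta = (P·L) / (A·E).
Convert to SI units:
  P = 130.4 kN = 130400 N
  E = 61.78 GPa = 6.178 × 10¹⁰ Pa
Substitute:
  delta = (130400 × 3.032) / (0.002854 × (6.178 × 10¹⁰))
  delta = 0.002242 m
Convert: delta = 0.002242 m = 2.242 mm
Final answer: delta = 2.242 mm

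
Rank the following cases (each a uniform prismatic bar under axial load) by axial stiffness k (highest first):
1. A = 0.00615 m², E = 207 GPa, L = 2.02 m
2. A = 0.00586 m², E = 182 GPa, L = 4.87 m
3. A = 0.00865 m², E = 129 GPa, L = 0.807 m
Model: a uniform prismatic bar under axial load, so k = (A·E) / L (SI units).
  Case 1: k = (0.00615 × (2.07 × 10¹¹)) / 2.02 = 6.302 × 10⁸ N/m = 630.2 MN/m
  Case 2: k = (0.00586 × (1.82 × 10¹¹)) / 4.87 = 2.19 × 10⁸ N/m = 219 MN/m
  Case 3: k = (0.00865 × (1.29 × 10¹¹)) / 0.807 = 1.383 × 10⁹ N/m = 1383 MN/m
Ordering: 1383 MN/m (case 3) > 630.2 MN/m (case 1) > 219 MN/m (case 2)
Final answer: 3, 1, 2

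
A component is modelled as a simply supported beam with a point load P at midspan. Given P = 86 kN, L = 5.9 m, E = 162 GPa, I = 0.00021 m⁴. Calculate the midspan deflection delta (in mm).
Model: a simply supported beam with a point load P at midspan, so delta = (P·L^3) / (48·E·I).
Convert to SI units:
  P = 86 kN = 86000 N
  E = 162 GPa = 1.62 × 10¹¹ Pa
Substitute:
  delta = (86000 × 5.9^3) / (48 × (1.62 × 10¹¹) × 0.00021)
  delta = 0.01082 m
Convert: delta = 0.01082 m = 10.82 mm
Final answer: delta = 10.82 mm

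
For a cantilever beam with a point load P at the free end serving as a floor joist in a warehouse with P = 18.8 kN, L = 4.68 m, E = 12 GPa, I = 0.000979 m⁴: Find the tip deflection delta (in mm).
Model: a cantilever beam with a point load P at the free end, so delta = (P·L^3) / (3·E·I).
Convert to SI units:
  P = 18.8 kN = 18800 N
  E = 12 GPa = 1.2 × 10¹⁰ Pa
Substitute:
  delta = (18800 × 4.68^3) / (3 × (1.2 × 10¹⁰) × 0.000979)
  delta = 0.05468 m
Convert: delta = 0.05468 m = 54.68 mm
Final answer: delta = 54.68 mm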